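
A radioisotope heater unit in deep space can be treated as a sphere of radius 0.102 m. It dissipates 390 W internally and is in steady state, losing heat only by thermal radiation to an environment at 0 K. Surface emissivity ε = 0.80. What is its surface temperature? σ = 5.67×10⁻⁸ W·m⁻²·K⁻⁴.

Steady state: internal power = radiated power, P = εσA T⁴.
Radiating area A = 4πr² = 0.1307 m².
T⁴ = P/(εσA) = 390/(0.80·5.67×10⁻⁸·0.1307) = 6.576×10¹⁰ K⁴.
T = (6.576×10¹⁰)^(1/4).

T ≈ 506 K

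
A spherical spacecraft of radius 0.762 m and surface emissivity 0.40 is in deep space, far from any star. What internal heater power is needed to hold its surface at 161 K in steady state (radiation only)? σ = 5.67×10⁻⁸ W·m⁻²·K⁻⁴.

P ≈ 111 W

P = εσ·4πr²·T⁴.
4πr² = 7.297 m²; T⁴ = 6.719×10⁸ K⁴.
P = 0.40·5.67×10⁻⁸·7.297·6.719×10⁸.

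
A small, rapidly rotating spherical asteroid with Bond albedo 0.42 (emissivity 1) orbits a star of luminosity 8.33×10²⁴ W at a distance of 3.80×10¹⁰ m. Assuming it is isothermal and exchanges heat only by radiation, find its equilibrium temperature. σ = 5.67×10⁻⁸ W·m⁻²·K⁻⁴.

T ≈ 185 K

First find the stellar flux at distance d: S = L/(4πd²) = 8.33×10²⁴/(4π·(3.80×10¹⁰)²) = 459.1 W/m².
For an isothermal sphere, absorbed (1−a)S·πr² = emitted σ·4πr²·T⁴, so T⁴ = (1−a)S/(4σ).
T⁴ = 0.580·459.1/(4·5.67×10⁻⁸) = 1.174×10⁹ K⁴.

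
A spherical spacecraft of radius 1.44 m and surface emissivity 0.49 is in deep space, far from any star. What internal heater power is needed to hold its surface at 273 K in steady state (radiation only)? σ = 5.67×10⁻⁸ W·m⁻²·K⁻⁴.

P = εσ·4πr²·T⁴.
4πr² = 26.06 m²; T⁴ = 5.555×10⁹ K⁴.
P = 0.49·5.67×10⁻⁸·26.06·5.555×10⁹.

P ≈ 4020 W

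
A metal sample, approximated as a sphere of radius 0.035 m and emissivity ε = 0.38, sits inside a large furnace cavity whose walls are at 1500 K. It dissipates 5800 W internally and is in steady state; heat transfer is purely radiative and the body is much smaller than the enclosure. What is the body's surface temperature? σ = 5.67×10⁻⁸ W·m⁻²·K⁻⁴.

T ≈ 2180 K

For a small grey body in a large enclosure, net radiated power = εσA(T⁴ − T_w⁴).
Steady state: P = εσA(T⁴ − T_w⁴) with A = 4πr² = 0.01539 m².
T⁴ = P/(εσA) + T_w⁴ = 5800/(0.38·5.67×10⁻⁸·0.01539) + (1500)⁴
    = 1.749×10¹³ + 5.062×10¹² = 2.255×10¹³ K⁴.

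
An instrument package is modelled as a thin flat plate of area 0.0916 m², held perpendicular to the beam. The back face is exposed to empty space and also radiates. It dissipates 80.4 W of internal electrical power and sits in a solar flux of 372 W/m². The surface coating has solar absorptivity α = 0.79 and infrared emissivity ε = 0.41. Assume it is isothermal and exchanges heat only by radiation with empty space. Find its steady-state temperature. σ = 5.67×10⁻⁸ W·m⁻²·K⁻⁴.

At steady state, absorbed solar power + internal power = radiated power.
Absorbed: α·S·A_cross = 0.79·372·0.09160 = 26.92 W (cross-section A).
Total input = 26.92 + 80.4 = 107.3 W.
Radiated: εσ·A_surf·T⁴ with A_surf = 2A = 0.1832 m².
T⁴ = 107.3/(0.41·5.67×10⁻⁸·0.1832) = 2.520×10¹⁰ K⁴.

T ≈ 398 K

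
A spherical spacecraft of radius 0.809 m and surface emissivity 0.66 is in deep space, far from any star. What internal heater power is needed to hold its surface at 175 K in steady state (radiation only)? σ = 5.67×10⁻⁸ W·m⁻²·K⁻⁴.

P = εσ·4πr²·T⁴.
4πr² = 8.224 m²; T⁴ = 9.379×10⁸ K⁴.
P = 0.66·5.67×10⁻⁸·8.224·9.379×10⁸.

P ≈ 289 W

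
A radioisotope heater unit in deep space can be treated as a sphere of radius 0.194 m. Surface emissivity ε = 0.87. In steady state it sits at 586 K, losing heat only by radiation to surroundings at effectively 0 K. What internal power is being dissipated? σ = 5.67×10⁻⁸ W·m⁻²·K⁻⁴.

Steady state: P = εσA T⁴.
A = 4πr² = 0.4729 m²; T⁴ = (586)⁴ = 1.179×10¹¹ K⁴.
P = 0.87 × 5.67×10⁻⁸ × 0.4729 × 1.179×10¹¹.

P ≈ 2750 W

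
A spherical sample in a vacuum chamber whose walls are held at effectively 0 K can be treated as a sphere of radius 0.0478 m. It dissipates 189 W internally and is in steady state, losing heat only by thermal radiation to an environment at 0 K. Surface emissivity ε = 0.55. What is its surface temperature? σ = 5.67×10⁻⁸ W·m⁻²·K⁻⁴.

Steady state: internal power = radiated power, P = εσA T⁴.
Radiating area A = 4πr² = 0.02871 m².
T⁴ = P/(εσA) = 189/(0.55·5.67×10⁻⁸·0.02871) = 2.111×10¹¹ K⁴.
T = (2.111×10¹¹)^(1/4).

T ≈ 678 K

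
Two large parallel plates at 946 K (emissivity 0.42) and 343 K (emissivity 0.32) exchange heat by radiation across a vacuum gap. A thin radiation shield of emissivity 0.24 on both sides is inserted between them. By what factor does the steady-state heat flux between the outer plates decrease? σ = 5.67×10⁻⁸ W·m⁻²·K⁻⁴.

factor ≈ 2.63

Without shield: q₀ = σΔ(T⁴)/(1/ε₁+1/ε₂−1) with denominator 4.506.
With shield the two gaps are in series; the resistances add: (1/ε₁+1/ε_s−1)+(1/ε_s+1/ε₂−1) = 5.548+6.292 = 11.84.
Heat-flux ratio q₀/q = 11.84/4.506.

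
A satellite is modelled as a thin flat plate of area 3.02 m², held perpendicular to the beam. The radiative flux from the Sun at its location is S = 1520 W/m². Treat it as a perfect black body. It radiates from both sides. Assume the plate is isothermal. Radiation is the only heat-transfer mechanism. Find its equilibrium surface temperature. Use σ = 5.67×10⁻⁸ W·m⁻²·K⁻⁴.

T ≈ 340 K

At equilibrium, absorbed power = emitted power.
Absorbing cross-section = A = 3.020 m²; emitting surface = 2A = 6.040 m² (ratio 2).
S·A_cross = εσ·A_surf·T⁴  ⇒  T⁴ = S/(2σ).
T⁴ = 1.00·1520/(2·5.67×10⁻⁸) = 1.340×10¹⁰ K⁴.
T = (1.340×10¹⁰)^(1/4).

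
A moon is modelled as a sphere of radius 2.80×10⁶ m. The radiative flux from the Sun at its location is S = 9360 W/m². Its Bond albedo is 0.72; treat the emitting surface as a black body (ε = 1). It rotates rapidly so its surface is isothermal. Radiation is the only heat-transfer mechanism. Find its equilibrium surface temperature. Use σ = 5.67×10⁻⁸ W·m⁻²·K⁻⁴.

At equilibrium, absorbed power = emitted power.
Absorbing cross-section = πr² = 2.463×10¹³ m²; emitting surface = 4πr² = 9.852×10¹³ m² (ratio 4).
(1−a)S·A_cross = εσ·A_surf·T⁴  ⇒  T⁴ = (1−a)S/(4σ).
T⁴ = 0.280·9360/(4·5.67×10⁻⁸) = 1.156×10¹⁰ K⁴.
T = (1.156×10¹⁰)^(1/4).

T ≈ 328 K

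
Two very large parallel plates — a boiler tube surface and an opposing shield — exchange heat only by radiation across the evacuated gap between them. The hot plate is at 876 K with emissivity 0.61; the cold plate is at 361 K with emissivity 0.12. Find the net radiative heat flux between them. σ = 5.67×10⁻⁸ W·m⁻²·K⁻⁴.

q ≈ 3610 W/m²

For two infinite grey parallel plates, q = σ(T₁⁴ − T₂⁴)/(1/ε₁ + 1/ε₂ − 1).
T₁⁴ − T₂⁴ = 5.889×10¹¹ − 1.698×10¹⁰ = 5.719×10¹¹ K⁴.
1/ε₁ + 1/ε₂ − 1 = 1.639 + 8.333 − 1 = 8.973.
q = 5.67×10⁻⁸ × 5.719×10¹¹ / 8.973.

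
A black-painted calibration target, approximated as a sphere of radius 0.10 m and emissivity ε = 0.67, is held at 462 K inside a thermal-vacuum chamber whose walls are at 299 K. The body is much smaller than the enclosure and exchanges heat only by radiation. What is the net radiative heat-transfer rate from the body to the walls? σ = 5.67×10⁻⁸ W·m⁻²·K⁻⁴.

P_net ≈ 179 W

For a small grey body in a large enclosure: P_net = εσA(T_body⁴ − T_wall⁴).
A = 4πr² = 0.1257 m²; T_body⁴ − T_wall⁴ = 4.556×10¹⁰ − 7.993×10⁹ = 3.757×10¹⁰ K⁴.
|P_net| = 0.67·5.67×10⁻⁸·0.1257·3.757×10¹⁰.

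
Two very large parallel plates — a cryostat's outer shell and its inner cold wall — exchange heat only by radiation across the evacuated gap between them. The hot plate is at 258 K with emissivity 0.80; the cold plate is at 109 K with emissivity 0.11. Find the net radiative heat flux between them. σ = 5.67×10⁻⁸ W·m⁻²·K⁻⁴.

q ≈ 26.0 W/m²

For two infinite grey parallel plates, q = σ(T₁⁴ − T₂⁴)/(1/ε₁ + 1/ε₂ − 1).
T₁⁴ − T₂⁴ = 4.431×10⁹ − 1.412×10⁸ = 4.290×10⁹ K⁴.
1/ε₁ + 1/ε₂ − 1 = 1.250 + 9.091 − 1 = 9.341.
q = 5.67×10⁻⁸ × 4.290×10⁹ / 9.341.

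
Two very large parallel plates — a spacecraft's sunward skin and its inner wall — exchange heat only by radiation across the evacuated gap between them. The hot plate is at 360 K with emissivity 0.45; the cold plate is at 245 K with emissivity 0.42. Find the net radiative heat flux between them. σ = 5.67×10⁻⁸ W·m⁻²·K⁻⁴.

q ≈ 208 W/m²

For two infinite grey parallel plates, q = σ(T₁⁴ − T₂⁴)/(1/ε₁ + 1/ε₂ − 1).
T₁⁴ − T₂⁴ = 1.680×10¹⁰ − 3.603×10⁹ = 1.319×10¹⁰ K⁴.
1/ε₁ + 1/ε₂ − 1 = 2.222 + 2.381 − 1 = 3.603.
q = 5.67×10⁻⁸ × 1.319×10¹⁰ / 3.603.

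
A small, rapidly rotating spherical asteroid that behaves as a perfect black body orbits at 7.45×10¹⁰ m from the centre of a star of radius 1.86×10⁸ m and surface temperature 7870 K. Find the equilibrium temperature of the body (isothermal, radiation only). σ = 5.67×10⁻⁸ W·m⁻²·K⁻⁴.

The star's surface emits σT_*⁴; at distance d the flux is S = σT_*⁴(R_*/d)².
S = 5.67×10⁻⁸·(7870)⁴·(1.86×10⁸/7.45×10¹⁰)² = 1356 W/m².
For an isothermal sphere T⁴ = (1−a)S/(4σ) = 5.978×10⁹ K⁴.

T ≈ 278 K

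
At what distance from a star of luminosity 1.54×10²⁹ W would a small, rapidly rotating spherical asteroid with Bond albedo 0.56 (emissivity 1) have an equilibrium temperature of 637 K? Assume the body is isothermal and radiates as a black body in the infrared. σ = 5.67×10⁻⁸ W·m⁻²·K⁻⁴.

d ≈ 3.80×10¹¹ m

For an isothermal black-emitting sphere, (1−a)S·πr² = σ·4πr²·T⁴ ⇒ S = 4σT⁴/(1−a).
S = 4·5.67×10⁻⁸·(637)⁴/0.440 = 84870 W/m².
Flux falls as S = L/(4πd²), so d = √(L/(4πS)) = √(1.54×10²⁹/(4π·84870)).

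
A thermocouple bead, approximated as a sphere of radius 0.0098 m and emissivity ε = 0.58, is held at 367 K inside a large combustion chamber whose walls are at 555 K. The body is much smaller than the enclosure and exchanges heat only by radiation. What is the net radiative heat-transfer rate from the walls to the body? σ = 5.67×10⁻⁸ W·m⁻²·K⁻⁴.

For a small grey body in a large enclosure: P_net = εσA(T_body⁴ − T_wall⁴).
A = 4πr² = 0.001207 m²; T_body⁴ − T_wall⁴ = 1.814×10¹⁰ − 9.488×10¹⁰ = -7.674×10¹⁰ K⁴.
|P_net| = 0.58·5.67×10⁻⁸·0.001207·7.674×10¹⁰.

P_net ≈ 3.05 W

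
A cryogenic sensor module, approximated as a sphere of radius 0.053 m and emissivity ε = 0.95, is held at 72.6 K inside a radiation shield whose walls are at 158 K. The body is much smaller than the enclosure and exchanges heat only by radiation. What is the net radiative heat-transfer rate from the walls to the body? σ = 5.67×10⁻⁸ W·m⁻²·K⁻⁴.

For a small grey body in a large enclosure: P_net = εσA(T_body⁴ − T_wall⁴).
A = 4πr² = 0.03530 m²; T_body⁴ − T_wall⁴ = 2.778×10⁷ − 6.232×10⁸ = -5.954×10⁸ K⁴.
|P_net| = 0.95·5.67×10⁻⁸·0.03530·5.954×10⁸.

P_net ≈ 1.13 W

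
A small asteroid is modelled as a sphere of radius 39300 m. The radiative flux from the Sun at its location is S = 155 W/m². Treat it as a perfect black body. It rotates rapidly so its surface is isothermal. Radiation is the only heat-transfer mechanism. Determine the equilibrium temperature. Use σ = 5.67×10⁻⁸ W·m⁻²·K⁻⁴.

T ≈ 162 K

At equilibrium, absorbed power = emitted power.
Absorbing cross-section = πr² = 4.852×10⁹ m²; emitting surface = 4πr² = 1.941×10¹⁰ m² (ratio 4).
S·A_cross = εσ·A_surf·T⁴  ⇒  T⁴ = S/(4σ).
T⁴ = 1.00·155/(4·5.67×10⁻⁸) = 6.834×10⁸ K⁴.
T = (6.834×10⁸)^(1/4).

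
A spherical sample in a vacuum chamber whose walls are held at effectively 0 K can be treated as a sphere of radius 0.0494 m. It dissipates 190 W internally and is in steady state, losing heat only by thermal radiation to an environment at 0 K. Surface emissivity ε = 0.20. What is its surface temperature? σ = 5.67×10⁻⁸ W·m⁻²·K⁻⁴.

T ≈ 860 K

Steady state: internal power = radiated power, P = εσA T⁴.
Radiating area A = 4πr² = 0.03067 m².
T⁴ = P/(εσA) = 190/(0.20·5.67×10⁻⁸·0.03067) = 5.464×10¹¹ K⁴.
T = (5.464×10¹¹)^(1/4).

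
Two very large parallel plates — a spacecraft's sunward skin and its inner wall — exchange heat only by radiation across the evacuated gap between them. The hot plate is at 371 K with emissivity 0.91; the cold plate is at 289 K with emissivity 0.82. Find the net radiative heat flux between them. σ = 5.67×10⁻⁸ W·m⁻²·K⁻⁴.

q ≈ 515 W/m²

For two infinite grey parallel plates, q = σ(T₁⁴ − T₂⁴)/(1/ε₁ + 1/ε₂ − 1).
T₁⁴ − T₂⁴ = 1.895×10¹⁰ − 6.976×10⁹ = 1.197×10¹⁰ K⁴.
1/ε₁ + 1/ε₂ − 1 = 1.099 + 1.220 − 1 = 1.318.
q = 5.67×10⁻⁸ × 1.197×10¹⁰ / 1.318.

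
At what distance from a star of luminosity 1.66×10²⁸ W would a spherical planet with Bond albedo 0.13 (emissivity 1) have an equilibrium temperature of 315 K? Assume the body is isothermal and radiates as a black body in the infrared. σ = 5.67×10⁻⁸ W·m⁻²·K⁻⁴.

For an isothermal black-emitting sphere, (1−a)S·πr² = σ·4πr²·T⁴ ⇒ S = 4σT⁴/(1−a).
S = 4·5.67×10⁻⁸·(315)⁴/0.870 = 2567 W/m².
Flux falls as S = L/(4πd²), so d = √(L/(4πS)) = √(1.66×10²⁸/(4π·2567)).

d ≈ 7.17×10¹¹ m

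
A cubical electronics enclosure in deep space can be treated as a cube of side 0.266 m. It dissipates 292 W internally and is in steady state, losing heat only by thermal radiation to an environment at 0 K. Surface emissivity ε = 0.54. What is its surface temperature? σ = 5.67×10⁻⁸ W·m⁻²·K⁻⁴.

Steady state: internal power = radiated power, P = εσA T⁴.
Radiating area A = 6L² = 0.4245 m².
T⁴ = P/(εσA) = 292/(0.54·5.67×10⁻⁸·0.4245) = 2.246×10¹⁰ K⁴.
T = (2.246×10¹⁰)^(1/4).

T ≈ 387 K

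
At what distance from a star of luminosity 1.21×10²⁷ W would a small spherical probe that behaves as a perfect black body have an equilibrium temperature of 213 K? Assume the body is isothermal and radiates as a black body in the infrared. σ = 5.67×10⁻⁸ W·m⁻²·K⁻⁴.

d ≈ 4.54×10¹¹ m

For an isothermal black-emitting sphere, (1−a)S·πr² = σ·4πr²·T⁴ ⇒ S = 4σT⁴/(1−a).
S = 4·5.67×10⁻⁸·(213)⁴/1.00 = 466.8 W/m².
Flux falls as S = L/(4πd²), so d = √(L/(4πS)) = √(1.21×10²⁷/(4π·466.8)).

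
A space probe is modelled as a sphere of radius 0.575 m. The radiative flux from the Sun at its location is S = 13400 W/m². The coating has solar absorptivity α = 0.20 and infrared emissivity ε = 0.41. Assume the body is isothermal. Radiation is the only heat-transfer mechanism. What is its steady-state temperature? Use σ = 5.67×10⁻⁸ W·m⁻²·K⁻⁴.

T ≈ 412 K

At equilibrium, absorbed power = emitted power.
Absorbing cross-section = πr² = 1.039 m²; emitting surface = 4πr² = 4.155 m² (ratio 4).
αS·A_cross = εσ·A_surf·T⁴  ⇒  T⁴ = αS/(ε·4σ).
T⁴ = 0.200·13400/(0.41·4·5.67×10⁻⁸) = 2.882×10¹⁰ K⁴.
T = (2.882×10¹⁰)^(1/4).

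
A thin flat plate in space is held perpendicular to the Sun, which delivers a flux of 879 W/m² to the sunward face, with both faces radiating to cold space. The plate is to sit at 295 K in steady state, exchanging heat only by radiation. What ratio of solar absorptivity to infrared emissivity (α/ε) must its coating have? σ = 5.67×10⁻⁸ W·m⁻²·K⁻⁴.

Balance: αS·A = εσ·2A·T⁴ ⇒ α/ε = 2σT⁴/S.
α/ε = 2·5.67×10⁻⁸·(295)⁴/879 = 2·5.67×10⁻⁸·7.573×10⁹/879.

α/ε ≈ 0.977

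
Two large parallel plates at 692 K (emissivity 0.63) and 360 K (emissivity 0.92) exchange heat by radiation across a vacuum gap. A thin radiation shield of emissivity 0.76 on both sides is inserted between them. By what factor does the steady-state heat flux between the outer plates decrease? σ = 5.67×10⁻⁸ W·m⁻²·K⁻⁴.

factor ≈ 1.97

Without shield: q₀ = σΔ(T⁴)/(1/ε₁+1/ε₂−1) with denominator 1.674.
With shield the two gaps are in series; the resistances add: (1/ε₁+1/ε_s−1)+(1/ε_s+1/ε₂−1) = 1.903+1.403 = 3.306.
Heat-flux ratio q₀/q = 3.306/1.674.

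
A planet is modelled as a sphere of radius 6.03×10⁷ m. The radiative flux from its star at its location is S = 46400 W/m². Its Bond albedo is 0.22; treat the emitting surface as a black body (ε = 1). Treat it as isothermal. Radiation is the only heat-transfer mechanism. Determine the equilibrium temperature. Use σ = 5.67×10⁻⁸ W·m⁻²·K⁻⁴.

At equilibrium, absorbed power = emitted power.
Absorbing cross-section = πr² = 1.142×10¹⁶ m²; emitting surface = 4πr² = 4.569×10¹⁶ m² (ratio 4).
(1−a)S·A_cross = εσ·A_surf·T⁴  ⇒  T⁴ = (1−a)S/(4σ).
T⁴ = 0.780·46400/(4·5.67×10⁻⁸) = 1.596×10¹¹ K⁴.
T = (1.596×10¹¹)^(1/4).

T ≈ 632 K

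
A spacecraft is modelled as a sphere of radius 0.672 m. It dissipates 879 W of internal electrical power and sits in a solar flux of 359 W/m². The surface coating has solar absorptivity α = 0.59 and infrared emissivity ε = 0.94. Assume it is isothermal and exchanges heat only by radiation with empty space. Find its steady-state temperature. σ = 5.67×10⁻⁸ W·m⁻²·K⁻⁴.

At steady state, absorbed solar power + internal power = radiated power.
Absorbed: α·S·A_cross = 0.59·359·1.419 = 300.5 W (cross-section πr²).
Total input = 300.5 + 879 = 1179 W.
Radiated: εσ·A_surf·T⁴ with A_surf = 4πr² = 5.675 m².
T⁴ = 1179/(0.94·5.67×10⁻⁸·5.675) = 3.900×10⁹ K⁴.

T ≈ 250 K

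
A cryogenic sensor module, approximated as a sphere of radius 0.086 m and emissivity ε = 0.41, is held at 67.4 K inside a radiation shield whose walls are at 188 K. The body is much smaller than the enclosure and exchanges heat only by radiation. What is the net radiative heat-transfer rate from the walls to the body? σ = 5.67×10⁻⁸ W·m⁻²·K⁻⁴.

For a small grey body in a large enclosure: P_net = εσA(T_body⁴ − T_wall⁴).
A = 4πr² = 0.09294 m²; T_body⁴ − T_wall⁴ = 2.064×10⁷ − 1.249×10⁹ = -1.229×10⁹ K⁴.
|P_net| = 0.41·5.67×10⁻⁸·0.09294·1.229×10⁹.

P_net ≈ 2.65 W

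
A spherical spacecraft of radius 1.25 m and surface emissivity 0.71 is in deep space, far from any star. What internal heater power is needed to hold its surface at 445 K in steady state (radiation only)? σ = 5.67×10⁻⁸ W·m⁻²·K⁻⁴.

P ≈ 31000 W

P = εσ·4πr²·T⁴.
4πr² = 19.63 m²; T⁴ = 3.921×10¹⁰ K⁴.
P = 0.71·5.67×10⁻⁸·19.63·3.921×10¹⁰.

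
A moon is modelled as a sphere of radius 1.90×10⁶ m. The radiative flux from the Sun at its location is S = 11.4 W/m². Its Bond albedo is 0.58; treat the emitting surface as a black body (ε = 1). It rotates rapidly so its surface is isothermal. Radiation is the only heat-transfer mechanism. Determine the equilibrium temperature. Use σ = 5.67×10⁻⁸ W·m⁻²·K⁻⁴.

At equilibrium, absorbed power = emitted power.
Absorbing cross-section = πr² = 1.134×10¹³ m²; emitting surface = 4πr² = 4.536×10¹³ m² (ratio 4).
(1−a)S·A_cross = εσ·A_surf·T⁴  ⇒  T⁴ = (1−a)S/(4σ).
T⁴ = 0.420·11.4/(4·5.67×10⁻⁸) = 2.111×10⁷ K⁴.
T = (2.111×10⁷)^(1/4).

T ≈ 67.8 K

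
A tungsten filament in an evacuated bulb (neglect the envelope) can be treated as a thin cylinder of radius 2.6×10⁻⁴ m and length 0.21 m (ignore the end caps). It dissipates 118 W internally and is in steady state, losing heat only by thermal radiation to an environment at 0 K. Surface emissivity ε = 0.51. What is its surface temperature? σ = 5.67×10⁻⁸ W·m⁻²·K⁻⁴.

T ≈ 1860 K

Steady state: internal power = radiated power, P = εσA T⁴.
Radiating area A = 2πrL = 3.431×10⁻⁴ m².
T⁴ = P/(εσA) = 118/(0.51·5.67×10⁻⁸·3.431×10⁻⁴) = 1.189×10¹³ K⁴.
T = (1.189×10¹³)^(1/4).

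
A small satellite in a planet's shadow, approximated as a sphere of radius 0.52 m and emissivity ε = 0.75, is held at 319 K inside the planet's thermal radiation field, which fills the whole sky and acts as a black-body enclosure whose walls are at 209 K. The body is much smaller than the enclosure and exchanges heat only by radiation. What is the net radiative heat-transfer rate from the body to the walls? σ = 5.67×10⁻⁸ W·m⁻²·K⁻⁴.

For a small grey body in a large enclosure: P_net = εσA(T_body⁴ − T_wall⁴).
A = 4πr² = 3.398 m²; T_body⁴ − T_wall⁴ = 1.036×10¹⁰ − 1.908×10⁹ = 8.447×10⁹ K⁴.
|P_net| = 0.75·5.67×10⁻⁸·3.398·8.447×10⁹.

P_net ≈ 1220 W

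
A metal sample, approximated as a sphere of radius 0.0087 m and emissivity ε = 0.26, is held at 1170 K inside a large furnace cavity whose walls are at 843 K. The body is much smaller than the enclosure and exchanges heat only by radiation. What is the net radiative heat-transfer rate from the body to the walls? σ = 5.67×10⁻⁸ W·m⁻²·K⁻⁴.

For a small grey body in a large enclosure: P_net = εσA(T_body⁴ − T_wall⁴).
A = 4πr² = 9.511×10⁻⁴ m²; T_body⁴ − T_wall⁴ = 1.874×10¹² − 5.050×10¹¹ = 1.369×10¹² K⁴.
|P_net| = 0.26·5.67×10⁻⁸·9.511×10⁻⁴·1.369×10¹².

P_net ≈ 19.2 W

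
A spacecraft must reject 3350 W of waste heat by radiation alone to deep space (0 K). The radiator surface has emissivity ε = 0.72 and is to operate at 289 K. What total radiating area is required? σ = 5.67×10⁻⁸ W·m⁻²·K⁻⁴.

A ≈ 11.8 m²

P = εσA T⁴ ⇒ A = P/(εσT⁴).
T⁴ = 6.976×10⁹ K⁴.
A = 3350/(0.72 × 5.67×10⁻⁸ × 6.976×10⁹).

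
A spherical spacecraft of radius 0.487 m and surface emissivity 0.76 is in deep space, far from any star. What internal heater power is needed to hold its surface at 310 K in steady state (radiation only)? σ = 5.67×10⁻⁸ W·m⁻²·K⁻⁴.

P ≈ 1190 W

P = εσ·4πr²·T⁴.
4πr² = 2.980 m²; T⁴ = 9.235×10⁹ K⁴.
P = 0.76·5.67×10⁻⁸·2.980·9.235×10⁹.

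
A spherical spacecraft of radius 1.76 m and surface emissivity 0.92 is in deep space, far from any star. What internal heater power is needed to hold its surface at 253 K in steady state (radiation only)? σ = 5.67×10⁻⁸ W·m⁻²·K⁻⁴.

P ≈ 8320 W

P = εσ·4πr²·T⁴.
4πr² = 38.93 m²; T⁴ = 4.097×10⁹ K⁴.
P = 0.92·5.67×10⁻⁸·38.93·4.097×10⁹.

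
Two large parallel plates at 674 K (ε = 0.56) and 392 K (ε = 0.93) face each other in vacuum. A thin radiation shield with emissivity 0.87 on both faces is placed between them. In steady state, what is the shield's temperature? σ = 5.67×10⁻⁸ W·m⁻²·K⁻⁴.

T_s ≈ 554 K

In steady state the net flux on the hot side equals that on the cold side.
σ(T₁⁴−T_s⁴)/D₁ = σ(T_s⁴−T₂⁴)/D₂, with D₁ = 1/ε₁+1/ε_s−1 = 1.935, D₂ = 1/ε_s+1/ε₂−1 = 1.225.
Solve for T_s⁴: T_s⁴ = (D₂·T₁⁴ + D₁·T₂⁴)/(D₁+D₂) = 9.444×10¹⁰ K⁴.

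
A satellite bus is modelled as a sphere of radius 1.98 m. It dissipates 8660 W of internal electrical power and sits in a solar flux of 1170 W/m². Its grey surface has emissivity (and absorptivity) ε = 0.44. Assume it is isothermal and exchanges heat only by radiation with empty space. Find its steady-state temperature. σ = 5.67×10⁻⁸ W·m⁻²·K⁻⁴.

T ≈ 332 K

At steady state, absorbed solar power + internal power = radiated power.
Absorbed: α·S·A_cross = 0.44·1170·12.32 = 6340 W (cross-section πr²).
Total input = 6340 + 8660 = 15000 W.
Radiated: εσ·A_surf·T⁴ with A_surf = 4πr² = 49.27 m².
T⁴ = 15000/(0.44·5.67×10⁻⁸·49.27) = 1.220×10¹⁰ K⁴.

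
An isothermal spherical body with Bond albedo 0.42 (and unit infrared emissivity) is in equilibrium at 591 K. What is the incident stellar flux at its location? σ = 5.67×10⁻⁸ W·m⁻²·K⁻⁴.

S ≈ 47700 W/m²

(1−a)S·πr² = σ·4πr²·T⁴ ⇒ S = 4σT⁴/(1−a).
S = 4·5.67×10⁻⁸·1.220×10¹¹/0.580.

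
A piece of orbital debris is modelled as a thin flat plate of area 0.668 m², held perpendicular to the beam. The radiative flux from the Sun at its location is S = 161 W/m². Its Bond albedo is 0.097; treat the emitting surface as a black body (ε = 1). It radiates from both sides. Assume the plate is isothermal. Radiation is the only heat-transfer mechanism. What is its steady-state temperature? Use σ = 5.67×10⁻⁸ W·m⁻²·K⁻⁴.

T ≈ 189 K

At equilibrium, absorbed power = emitted power.
Absorbing cross-section = A = 0.6680 m²; emitting surface = 2A = 1.336 m² (ratio 2).
(1−a)S·A_cross = εσ·A_surf·T⁴  ⇒  T⁴ = (1−a)S/(2σ).
T⁴ = 0.903·161/(2·5.67×10⁻⁸) = 1.282×10⁹ K⁴.
T = (1.282×10⁹)^(1/4).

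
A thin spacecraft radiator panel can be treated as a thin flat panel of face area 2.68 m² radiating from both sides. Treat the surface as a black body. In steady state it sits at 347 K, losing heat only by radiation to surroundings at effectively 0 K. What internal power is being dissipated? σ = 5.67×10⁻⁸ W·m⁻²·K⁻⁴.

Steady state: P = εσA T⁴.
A = 2·2.68 = 5.360 m²; T⁴ = (347)⁴ = 1.450×10¹⁰ K⁴.
P = 1.0 × 5.67×10⁻⁸ × 5.360 × 1.450×10¹⁰.

P ≈ 4410 W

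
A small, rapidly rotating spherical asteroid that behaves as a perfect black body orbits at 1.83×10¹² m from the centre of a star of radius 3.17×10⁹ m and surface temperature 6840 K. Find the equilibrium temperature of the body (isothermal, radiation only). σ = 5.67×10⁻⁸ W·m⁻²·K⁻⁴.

The star's surface emits σT_*⁴; at distance d the flux is S = σT_*⁴(R_*/d)².
S = 5.67×10⁻⁸·(6840)⁴·(3.17×10⁹/1.83×10¹²)² = 372.4 W/m².
For an isothermal sphere T⁴ = (1−a)S/(4σ) = 1.642×10⁹ K⁴.

T ≈ 201 K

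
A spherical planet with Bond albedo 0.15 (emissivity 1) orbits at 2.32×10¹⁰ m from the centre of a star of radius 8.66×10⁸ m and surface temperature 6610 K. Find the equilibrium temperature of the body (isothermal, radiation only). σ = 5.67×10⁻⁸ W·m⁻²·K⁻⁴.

T ≈ 867 K

The star's surface emits σT_*⁴; at distance d the flux is S = σT_*⁴(R_*/d)².
S = 5.67×10⁻⁸·(6610)⁴·(8.66×10⁸/2.32×10¹⁰)² = 1.508×10⁵ W/m².
For an isothermal sphere T⁴ = (1−a)S/(4σ) = 5.652×10¹¹ K⁴.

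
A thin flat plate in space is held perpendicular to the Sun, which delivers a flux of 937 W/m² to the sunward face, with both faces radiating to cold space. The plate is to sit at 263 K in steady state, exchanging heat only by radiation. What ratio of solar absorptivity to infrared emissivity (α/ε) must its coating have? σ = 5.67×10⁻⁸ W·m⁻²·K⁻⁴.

Balance: αS·A = εσ·2A·T⁴ ⇒ α/ε = 2σT⁴/S.
α/ε = 2·5.67×10⁻⁸·(263)⁴/937 = 2·5.67×10⁻⁸·4.784×10⁹/937.

α/ε ≈ 0.579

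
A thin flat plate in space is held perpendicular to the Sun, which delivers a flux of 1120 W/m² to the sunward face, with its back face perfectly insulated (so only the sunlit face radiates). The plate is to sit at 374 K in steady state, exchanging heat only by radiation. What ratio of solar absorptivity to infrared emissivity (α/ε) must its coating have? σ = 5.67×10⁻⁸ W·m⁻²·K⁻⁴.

α/ε ≈ 0.990

Balance: αS·A = εσ·1A·T⁴ ⇒ α/ε = σT⁴/S.
α/ε = 5.67×10⁻⁸·(374)⁴/1120 = 5.67×10⁻⁸·1.957×10¹⁰/1120.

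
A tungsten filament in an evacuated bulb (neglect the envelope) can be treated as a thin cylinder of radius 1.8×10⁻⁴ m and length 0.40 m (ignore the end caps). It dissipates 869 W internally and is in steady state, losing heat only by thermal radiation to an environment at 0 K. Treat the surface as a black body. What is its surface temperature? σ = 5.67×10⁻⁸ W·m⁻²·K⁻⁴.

T ≈ 2410 K

Steady state: internal power = radiated power, P = εσA T⁴.
Radiating area A = 2πrL = 4.524×10⁻⁴ m².
T⁴ = P/(εσA) = 869/(1.0·5.67×10⁻⁸·4.524×10⁻⁴) = 3.388×10¹³ K⁴.
T = (3.388×10¹³)^(1/4).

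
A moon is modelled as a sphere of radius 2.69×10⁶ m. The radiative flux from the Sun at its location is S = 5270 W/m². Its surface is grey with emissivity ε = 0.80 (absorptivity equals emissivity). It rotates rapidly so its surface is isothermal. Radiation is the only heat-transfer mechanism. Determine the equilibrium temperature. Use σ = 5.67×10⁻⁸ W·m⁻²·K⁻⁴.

At equilibrium, absorbed power = emitted power.
Absorbing cross-section = πr² = 2.273×10¹³ m²; emitting surface = 4πr² = 9.093×10¹³ m² (ratio 4).
εS·A_cross = εσ·A_surf·T⁴  ⇒  T⁴ = S/(4σ)   (ε cancels).
T⁴ = 5270/(4·5.67×10⁻⁸) = 2.324×10¹⁰ K⁴.
T = (2.324×10¹⁰)^(1/4).

T ≈ 390 K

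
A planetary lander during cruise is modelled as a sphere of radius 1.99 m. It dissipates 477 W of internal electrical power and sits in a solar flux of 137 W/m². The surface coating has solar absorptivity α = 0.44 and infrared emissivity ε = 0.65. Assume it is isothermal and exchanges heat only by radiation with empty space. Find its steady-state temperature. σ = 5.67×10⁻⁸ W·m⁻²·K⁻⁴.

T ≈ 161 K

At steady state, absorbed solar power + internal power = radiated power.
Absorbed: α·S·A_cross = 0.44·137·12.44 = 749.9 W (cross-section πr²).
Total input = 749.9 + 477 = 1227 W.
Radiated: εσ·A_surf·T⁴ with A_surf = 4πr² = 49.76 m².
T⁴ = 1227/(0.65·5.67×10⁻⁸·49.76) = 6.690×10⁸ K⁴.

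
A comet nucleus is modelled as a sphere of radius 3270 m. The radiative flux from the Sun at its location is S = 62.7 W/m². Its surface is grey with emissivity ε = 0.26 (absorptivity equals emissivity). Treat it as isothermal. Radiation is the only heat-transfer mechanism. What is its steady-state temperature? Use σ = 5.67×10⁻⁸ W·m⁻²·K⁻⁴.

At equilibrium, absorbed power = emitted power.
Absorbing cross-section = πr² = 3.359×10⁷ m²; emitting surface = 4πr² = 1.344×10⁸ m² (ratio 4).
εS·A_cross = εσ·A_surf·T⁴  ⇒  T⁴ = S/(4σ)   (ε cancels).
T⁴ = 62.7/(4·5.67×10⁻⁸) = 2.765×10⁸ K⁴.
T = (2.765×10⁸)^(1/4).

T ≈ 129 K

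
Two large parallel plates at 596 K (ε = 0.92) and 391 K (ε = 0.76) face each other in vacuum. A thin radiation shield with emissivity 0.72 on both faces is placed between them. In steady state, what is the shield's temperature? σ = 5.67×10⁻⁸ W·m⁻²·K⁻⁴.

T_s ≈ 529 K

In steady state the net flux on the hot side equals that on the cold side.
σ(T₁⁴−T_s⁴)/D₁ = σ(T_s⁴−T₂⁴)/D₂, with D₁ = 1/ε₁+1/ε_s−1 = 1.476, D₂ = 1/ε_s+1/ε₂−1 = 1.705.
Solve for T_s⁴: T_s⁴ = (D₂·T₁⁴ + D₁·T₂⁴)/(D₁+D₂) = 7.847×10¹⁰ K⁴.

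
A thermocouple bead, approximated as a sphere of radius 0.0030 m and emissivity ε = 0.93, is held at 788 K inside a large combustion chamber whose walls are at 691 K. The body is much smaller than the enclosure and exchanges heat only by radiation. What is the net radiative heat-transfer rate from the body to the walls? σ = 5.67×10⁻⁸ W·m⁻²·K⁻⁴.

P_net ≈ 0.940 W

For a small grey body in a large enclosure: P_net = εσA(T_body⁴ − T_wall⁴).
A = 4πr² = 1.131×10⁻⁴ m²; T_body⁴ − T_wall⁴ = 3.856×10¹¹ − 2.280×10¹¹ = 1.576×10¹¹ K⁴.
|P_net| = 0.93·5.67×10⁻⁸·1.131×10⁻⁴·1.576×10¹¹.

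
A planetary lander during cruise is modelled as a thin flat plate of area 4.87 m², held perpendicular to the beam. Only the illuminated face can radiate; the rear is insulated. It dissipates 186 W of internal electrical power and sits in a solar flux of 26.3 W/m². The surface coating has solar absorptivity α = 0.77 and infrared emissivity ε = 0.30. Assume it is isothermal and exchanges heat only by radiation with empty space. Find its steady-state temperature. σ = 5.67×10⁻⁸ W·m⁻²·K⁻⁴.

At steady state, absorbed solar power + internal power = radiated power.
Absorbed: α·S·A_cross = 0.77·26.3·4.870 = 98.62 W (cross-section A).
Total input = 98.62 + 186 = 284.6 W.
Radiated: εσ·A_surf·T⁴ with A_surf = A = 4.870 m².
T⁴ = 284.6/(0.30·5.67×10⁻⁸·4.870) = 3.436×10⁹ K⁴.

T ≈ 242 K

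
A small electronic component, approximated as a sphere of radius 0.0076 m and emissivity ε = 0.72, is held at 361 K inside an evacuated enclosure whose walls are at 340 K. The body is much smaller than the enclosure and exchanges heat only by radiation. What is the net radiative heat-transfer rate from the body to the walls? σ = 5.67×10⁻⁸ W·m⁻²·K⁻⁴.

For a small grey body in a large enclosure: P_net = εσA(T_body⁴ − T_wall⁴).
A = 4πr² = 7.258×10⁻⁴ m²; T_body⁴ − T_wall⁴ = 1.698×10¹⁰ − 1.336×10¹⁰ = 3.620×10⁹ K⁴.
|P_net| = 0.72·5.67×10⁻⁸·7.258×10⁻⁴·3.620×10⁹.

P_net ≈ 0.107 W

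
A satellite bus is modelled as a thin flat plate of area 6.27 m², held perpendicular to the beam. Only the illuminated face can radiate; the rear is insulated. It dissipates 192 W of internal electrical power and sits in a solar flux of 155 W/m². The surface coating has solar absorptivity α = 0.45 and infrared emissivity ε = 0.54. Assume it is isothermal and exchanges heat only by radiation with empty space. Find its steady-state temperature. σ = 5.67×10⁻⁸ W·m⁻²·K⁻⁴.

T ≈ 239 K

At steady state, absorbed solar power + internal power = radiated power.
Absorbed: α·S·A_cross = 0.45·155·6.270 = 437.3 W (cross-section A).
Total input = 437.3 + 192 = 629.3 W.
Radiated: εσ·A_surf·T⁴ with A_surf = A = 6.270 m².
T⁴ = 629.3/(0.54·5.67×10⁻⁸·6.270) = 3.278×10⁹ K⁴.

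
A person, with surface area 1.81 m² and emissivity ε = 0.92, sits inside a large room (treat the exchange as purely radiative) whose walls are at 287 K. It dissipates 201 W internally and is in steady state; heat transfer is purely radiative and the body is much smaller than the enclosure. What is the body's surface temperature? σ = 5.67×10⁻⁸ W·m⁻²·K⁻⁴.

T ≈ 307 K

For a small grey body in a large enclosure, net radiated power = εσA(T⁴ − T_w⁴).
Steady state: P = εσA(T⁴ − T_w⁴) with A = 1.81 m².
T⁴ = P/(εσA) + T_w⁴ = 201/(0.92·5.67×10⁻⁸·1.810) + (287)⁴
    = 2.129×10⁹ + 6.785×10⁹ = 8.914×10⁹ K⁴.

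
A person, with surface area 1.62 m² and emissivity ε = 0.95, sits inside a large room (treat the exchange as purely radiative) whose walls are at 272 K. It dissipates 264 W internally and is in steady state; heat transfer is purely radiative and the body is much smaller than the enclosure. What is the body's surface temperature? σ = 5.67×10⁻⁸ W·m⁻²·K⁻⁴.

T ≈ 304 K

For a small grey body in a large enclosure, net radiated power = εσA(T⁴ − T_w⁴).
Steady state: P = εσA(T⁴ − T_w⁴) with A = 1.62 m².
T⁴ = P/(εσA) + T_w⁴ = 264/(0.95·5.67×10⁻⁸·1.620) + (272)⁴
    = 3.025×10⁹ + 5.474×10⁹ = 8.499×10⁹ K⁴.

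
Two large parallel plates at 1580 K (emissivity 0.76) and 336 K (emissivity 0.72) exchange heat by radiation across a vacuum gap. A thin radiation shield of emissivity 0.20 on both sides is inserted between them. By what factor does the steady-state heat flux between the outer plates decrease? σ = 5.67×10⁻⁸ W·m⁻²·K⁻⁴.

Without shield: q₀ = σΔ(T⁴)/(1/ε₁+1/ε₂−1) with denominator 1.705.
With shield the two gaps are in series; the resistances add: (1/ε₁+1/ε_s−1)+(1/ε_s+1/ε₂−1) = 5.316+5.389 = 10.70.
Heat-flux ratio q₀/q = 10.70/1.705.

factor ≈ 6.28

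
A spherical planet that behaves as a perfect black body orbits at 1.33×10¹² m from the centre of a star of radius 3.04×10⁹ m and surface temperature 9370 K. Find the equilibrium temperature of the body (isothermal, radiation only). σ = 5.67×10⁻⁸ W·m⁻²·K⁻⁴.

T ≈ 317 K

The star's surface emits σT_*⁴; at distance d the flux is S = σT_*⁴(R_*/d)².
S = 5.67×10⁻⁸·(9370)⁴·(3.04×10⁹/1.33×10¹²)² = 2283 W/m².
For an isothermal sphere T⁴ = (1−a)S/(4σ) = 1.007×10¹⁰ K⁴.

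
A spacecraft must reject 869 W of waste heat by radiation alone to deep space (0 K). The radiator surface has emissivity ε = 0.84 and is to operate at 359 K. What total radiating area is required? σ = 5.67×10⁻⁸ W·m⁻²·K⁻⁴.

A ≈ 1.10 m²

P = εσA T⁴ ⇒ A = P/(εσT⁴).
T⁴ = 1.661×10¹⁰ K⁴.
A = 869/(0.84 × 5.67×10⁻⁸ × 1.661×10¹⁰).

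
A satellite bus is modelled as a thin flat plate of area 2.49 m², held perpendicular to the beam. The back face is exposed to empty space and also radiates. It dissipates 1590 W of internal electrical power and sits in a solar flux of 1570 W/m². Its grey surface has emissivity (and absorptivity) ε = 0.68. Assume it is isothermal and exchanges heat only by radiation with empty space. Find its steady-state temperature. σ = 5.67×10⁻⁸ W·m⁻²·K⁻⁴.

T ≈ 386 K

At steady state, absorbed solar power + internal power = radiated power.
Absorbed: α·S·A_cross = 0.68·1570·2.490 = 2658 W (cross-section A).
Total input = 2658 + 1590 = 4248 W.
Radiated: εσ·A_surf·T⁴ with A_surf = 2A = 4.980 m².
T⁴ = 4248/(0.68·5.67×10⁻⁸·4.980) = 2.213×10¹⁰ K⁴.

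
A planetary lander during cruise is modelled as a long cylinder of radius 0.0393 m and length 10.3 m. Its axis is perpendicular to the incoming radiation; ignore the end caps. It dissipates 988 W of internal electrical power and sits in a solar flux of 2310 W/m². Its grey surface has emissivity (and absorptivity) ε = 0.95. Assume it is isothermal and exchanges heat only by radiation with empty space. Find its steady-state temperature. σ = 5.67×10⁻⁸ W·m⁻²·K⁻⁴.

T ≈ 377 K

At steady state, absorbed solar power + internal power = radiated power.
Absorbed: α·S·A_cross = 0.95·2310·0.8096 = 1777 W (cross-section 2rL).
Total input = 1777 + 988 = 2765 W.
Radiated: εσ·A_surf·T⁴ with A_surf = 2πrL = 2.543 m².
T⁴ = 2765/(0.95·5.67×10⁻⁸·2.543) = 2.018×10¹⁰ K⁴.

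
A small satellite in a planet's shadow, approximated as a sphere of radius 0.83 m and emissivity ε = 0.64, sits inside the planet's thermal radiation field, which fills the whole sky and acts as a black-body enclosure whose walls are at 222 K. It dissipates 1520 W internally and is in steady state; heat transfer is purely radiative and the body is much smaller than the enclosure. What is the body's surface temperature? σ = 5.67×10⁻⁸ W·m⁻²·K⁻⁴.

For a small grey body in a large enclosure, net radiated power = εσA(T⁴ − T_w⁴).
Steady state: P = εσA(T⁴ − T_w⁴) with A = 4πr² = 8.657 m².
T⁴ = P/(εσA) + T_w⁴ = 1520/(0.64·5.67×10⁻⁸·8.657) + (222)⁴
    = 4.839×10⁹ + 2.429×10⁹ = 7.267×10⁹ K⁴.

T ≈ 292 K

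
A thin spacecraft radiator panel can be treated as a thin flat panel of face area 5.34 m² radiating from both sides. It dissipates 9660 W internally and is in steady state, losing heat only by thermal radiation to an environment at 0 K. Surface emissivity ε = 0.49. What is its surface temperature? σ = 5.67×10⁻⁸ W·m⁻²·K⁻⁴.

T ≈ 425 K

Steady state: internal power = radiated power, P = εσA T⁴.
Radiating area A = 2·5.34 = 10.68 m².
T⁴ = P/(εσA) = 9660/(0.49·5.67×10⁻⁸·10.68) = 3.256×10¹⁰ K⁴.
T = (3.256×10¹⁰)^(1/4).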